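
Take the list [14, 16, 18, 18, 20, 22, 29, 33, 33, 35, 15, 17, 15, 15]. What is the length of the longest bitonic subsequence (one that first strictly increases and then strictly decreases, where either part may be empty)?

10

inc[i] = longest strictly increasing subsequence ending at i; dec[i] = longest strictly decreasing subsequence starting at i:
i:      1  2  3  4  5  6  7  8  9 10 11 12 13 14
a[i]:  14 16 18 18 20 22 29 33 33 35 15 17 15 15
inc:    1  2  3  3  4  5  6  7  7  8  2  3  2  2
dec:    1  2  3  3  3  3  3  3  3  3  1  2  1  1
Best peak at i=10 (value 35): inc=8, dec=3, length 8+3−1 = 10.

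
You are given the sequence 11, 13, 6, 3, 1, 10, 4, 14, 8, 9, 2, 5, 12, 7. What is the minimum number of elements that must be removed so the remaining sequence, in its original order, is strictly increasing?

9

Fewest deletions = n − (longest strictly increasing subsequence).
i:      1  2  3  4  5  6  7  8  9 10 11 12 13 14
a[i]:  11 13  6  3  1 10  4 14  8  9  2  5 12  7
dp:     1  2  1  1  1  2  2  3  3  4  2  3  5  4
max dp = 5, so deletions = 14 − 5 = 9.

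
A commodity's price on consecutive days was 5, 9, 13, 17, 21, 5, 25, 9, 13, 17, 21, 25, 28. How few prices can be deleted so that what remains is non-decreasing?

5

Fewest deletions = n − (longest non-decreasing subsequence).
i:      1  2  3  4  5  6  7  8  9 10 11 12 13
a[i]:   5  9 13 17 21  5 25  9 13 17 21 25 28
dp:     1  2  3  4  5  2  6  3  4  5  6  7  8
max dp = 8, so deletions = 13 − 8 = 5.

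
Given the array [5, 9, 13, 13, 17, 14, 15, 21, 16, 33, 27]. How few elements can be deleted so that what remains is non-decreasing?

3

Fewest deletions = n − (longest non-decreasing subsequence).
Patience tails:
5 → extends → [5]
9 → extends → [5, 9]
13 → extends → [5, 9, 13]
13 → extends → [5, 9, 13, 13]
17 → extends → [5, 9, 13, 13, 17]
14 → replaces 17 → [5, 9, 13, 13, 14]
15 → extends → [5, 9, 13, 13, 14, 15]
21 → extends → [5, 9, 13, 13, 14, 15, 21]
16 → replaces 21 → [5, 9, 13, 13, 14, 15, 16]
33 → extends → [5, 9, 13, 13, 14, 15, 16, 33]
27 → replaces 33 → [5, 9, 13, 13, 14, 15, 16, 27]
Longest non-decreasing subsequence has length 8, so deletions = 11 − 8 = 3.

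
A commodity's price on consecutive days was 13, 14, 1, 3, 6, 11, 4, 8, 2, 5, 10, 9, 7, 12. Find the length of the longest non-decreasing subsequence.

Let dp[i] be the length of the longest such subsequence ending at index i:
i:      1  2  3  4  5  6  7  8  9 10 11 12 13 14
a[i]:  13 14  1  3  6 11  4  8  2  5 10  9  7 12
dp:     1  2  1  2  3  4  3  4  2  4  5  5  5  6
Maximum dp value is 6.

6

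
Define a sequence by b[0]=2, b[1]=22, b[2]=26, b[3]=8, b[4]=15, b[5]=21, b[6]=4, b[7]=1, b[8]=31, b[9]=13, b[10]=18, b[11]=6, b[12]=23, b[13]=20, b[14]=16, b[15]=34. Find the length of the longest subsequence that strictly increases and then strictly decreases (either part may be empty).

inc[i] = longest strictly increasing subsequence ending at i; dec[i] = longest strictly decreasing subsequence starting at i:
i:      0  1  2  3  4  5  6  7  8  9 10 11 12 13 14 15
b[i]:   2 22 26  8 15 21  4  1 31 13 18  6 23 20 16 34
inc:    1  2  3  2  3  4  2  1  5  3  4  3  5  5  4  6
dec:    2  4  4  3  3  3  2  1  4  2  2  1  3  2  1  1
Best peak at i=8 (value 31): inc=5, dec=4, length 5+4−1 = 8.

8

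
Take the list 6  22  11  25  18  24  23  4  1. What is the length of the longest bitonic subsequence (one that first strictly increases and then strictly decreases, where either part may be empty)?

7

inc[i] = longest strictly increasing subsequence ending at i; dec[i] = longest strictly decreasing subsequence starting at i:
i:      1  2  3  4  5  6  7  8  9
a[i]:   6 22 11 25 18 24 23  4  1
inc:    1  2  2  3  3  4  4  1  1
dec:    3  4  3  5  3  4  3  2  1
Best peak at i=4 (value 25): inc=3, dec=5, length 3+5−1 = 7.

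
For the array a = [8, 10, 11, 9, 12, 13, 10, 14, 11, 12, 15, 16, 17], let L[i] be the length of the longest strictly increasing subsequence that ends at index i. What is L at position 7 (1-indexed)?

dp[i] = 1 + max{dp[j] : j<i, a[j]<a[i]} (or 1 if no such j):
i:      1  2  3  4  5  6  7  8  9 10 11 12 13
a[i]:   8 10 11  9 12 13 10 14 11 12 15 16 17
dp:     1  2  3  2  4  5  3  6  4  5  7  8  9
At index 7 the value is 3.

3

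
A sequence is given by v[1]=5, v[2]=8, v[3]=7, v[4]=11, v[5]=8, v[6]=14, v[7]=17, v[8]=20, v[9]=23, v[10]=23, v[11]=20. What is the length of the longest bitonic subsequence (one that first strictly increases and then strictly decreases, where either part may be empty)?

inc[i] = longest strictly increasing subsequence ending at i; dec[i] = longest strictly decreasing subsequence starting at i:
i:      1  2  3  4  5  6  7  8  9 10 11
v[i]:   5  8  7 11  8 14 17 20 23 23 20
inc:    1  2  2  3  3  4  5  6  7  7  6
dec:    1  2  1  2  1  1  1  1  2  2  1
Best peak at i=9 (value 23): inc=7, dec=2, length 7+2−1 = 8.

8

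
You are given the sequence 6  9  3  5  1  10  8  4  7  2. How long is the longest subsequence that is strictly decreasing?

4

Negate each value so 'decreasing' becomes 'increasing', then run patience tails on the negated sequence:
-6 → extends → [-6]
-9 → replaces -6 → [-9]
-3 → extends → [-9, -3]
-5 → replaces -3 → [-9, -5]
-1 → extends → [-9, -5, -1]
-10 → replaces -9 → [-10, -5, -1]
-8 → replaces -5 → [-10, -8, -1]
-4 → replaces -1 → [-10, -8, -4]
-7 → replaces -4 → [-10, -8, -7]
-2 → extends → [-10, -8, -7, -2]
Four tails, so the longest strictly decreasing subsequence of the original has length 4.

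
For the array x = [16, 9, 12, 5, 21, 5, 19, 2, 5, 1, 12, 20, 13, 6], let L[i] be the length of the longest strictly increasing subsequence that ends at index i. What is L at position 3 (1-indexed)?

2

dp[i] = 1 + max{dp[j] : j<i, x[j]<x[i]} (or 1 if no such j):
i:      1  2  3  4  5  6  7  8  9 10 11 12 13 14
x[i]:  16  9 12  5 21  5 19  2  5  1 12 20 13  6
dp:     1  1  2  1  3  1  3  1  2  1  3  4  4  3
At index 3 the value is 2.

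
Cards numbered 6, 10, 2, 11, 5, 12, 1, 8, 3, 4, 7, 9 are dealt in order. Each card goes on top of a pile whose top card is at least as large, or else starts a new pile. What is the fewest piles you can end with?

5

The minimum number of non-increasing subsequences covering a sequence equals the length of its longest strictly increasing subsequence.
LIS length is 5 (e.g. 2, 3, 4, 7, 9), so 5 piles are needed.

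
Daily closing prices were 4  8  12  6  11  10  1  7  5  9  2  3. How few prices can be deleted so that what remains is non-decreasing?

Fewest deletions = n − (longest non-decreasing subsequence).
Patience tails:
4 → extends → [4]
8 → extends → [4, 8]
12 → extends → [4, 8, 12]
6 → replaces 8 → [4, 6, 12]
11 → replaces 12 → [4, 6, 11]
10 → replaces 11 → [4, 6, 10]
1 → replaces 4 → [1, 6, 10]
7 → replaces 10 → [1, 6, 7]
5 → replaces 6 → [1, 5, 7]
9 → extends → [1, 5, 7, 9]
2 → replaces 5 → [1, 2, 7, 9]
3 → replaces 7 → [1, 2, 3, 9]
Longest non-decreasing subsequence has length 4, so deletions = 12 − 4 = 8.

8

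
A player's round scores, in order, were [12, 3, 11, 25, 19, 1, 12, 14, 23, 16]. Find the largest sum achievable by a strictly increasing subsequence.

63

Let S[i] be the best sum of a strictly increasing subsequence ending at i:
i:      1  2  3  4  5  6  7  8  9 10
a[i]:  12  3 11 25 19  1 12 14 23 16
S:     12  3 14 39 33  1 26 40 63 56
Maximum is 63 (e.g. 3 + 11 + 12 + 14 + 23).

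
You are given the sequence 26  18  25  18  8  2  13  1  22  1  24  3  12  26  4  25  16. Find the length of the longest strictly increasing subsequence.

5

Track the smallest tail for each achievable length (strict):
26 → extends → [26]
18 → replaces 26 → [18]
25 → extends → [18, 25]
18 → already a tail → [18, 25]
8 → replaces 18 → [8, 25]
2 → replaces 8 → [2, 25]
13 → replaces 25 → [2, 13]
1 → replaces 2 → [1, 13]
22 → extends → [1, 13, 22]
1 → already a tail → [1, 13, 22]
24 → extends → [1, 13, 22, 24]
3 → replaces 13 → [1, 3, 22, 24]
12 → replaces 22 → [1, 3, 12, 24]
26 → extends → [1, 3, 12, 24, 26]
4 → replaces 12 → [1, 3, 4, 24, 26]
25 → replaces 26 → [1, 3, 4, 24, 25]
16 → replaces 24 → [1, 3, 4, 16, 25]
Five tails, so the longest strictly increasing subsequence has length 5 (e.g. 8, 13, 22, 24, 26).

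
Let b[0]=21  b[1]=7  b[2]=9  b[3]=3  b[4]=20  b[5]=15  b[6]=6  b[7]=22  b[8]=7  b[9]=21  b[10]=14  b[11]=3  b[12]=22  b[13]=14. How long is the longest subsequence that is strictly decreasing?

5

Let dp[i] be the longest strictly decreasing subsequence ending at i:
i:      0  1  2  3  4  5  6  7  8  9 10 11 12 13
b[i]:  21  7  9  3 20 15  6 22  7 21 14  3 22 14
dp:     1  2  2  3  2  3  4  1  4  2  4  5  1  4
Maximum is 5.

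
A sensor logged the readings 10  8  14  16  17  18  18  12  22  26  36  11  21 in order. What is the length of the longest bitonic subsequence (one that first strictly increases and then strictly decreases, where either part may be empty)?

inc[i] = longest strictly increasing subsequence ending at i; dec[i] = longest strictly decreasing subsequence starting at i:
i:      1  2  3  4  5  6  7  8  9 10 11 12 13
a[i]:  10  8 14 16 17 18 18 12 22 26 36 11 21
inc:    1  1  2  3  4  5  5  2  6  7  8  2  6
dec:    2  1  3  3  3  3  3  2  2  2  2  1  1
Best peak at i=11 (value 36): inc=8, dec=2, length 8+2−1 = 9.

9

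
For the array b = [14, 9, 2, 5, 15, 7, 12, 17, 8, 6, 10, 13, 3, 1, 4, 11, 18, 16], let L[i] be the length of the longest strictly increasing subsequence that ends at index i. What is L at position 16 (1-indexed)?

dp[i] = 1 + max{dp[j] : j<i, b[j]<b[i]} (or 1 if no such j):
i:      1  2  3  4  5  6  7  8  9 10 11 12 13 14 15 16 17 18
b[i]:  14  9  2  5 15  7 12 17  8  6 10 13  3  1  4 11 18 16
dp:     1  1  1  2  3  3  4  5  4  3  5  6  2  1  3  6  7  7
At index 16 the value is 6.

6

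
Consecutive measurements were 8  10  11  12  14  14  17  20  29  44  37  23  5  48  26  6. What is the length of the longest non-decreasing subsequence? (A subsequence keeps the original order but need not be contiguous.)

Track the smallest tail for each achievable length (allowing ties):
8 → extends → [8]
10 → extends → [8, 10]
11 → extends → [8, 10, 11]
12 → extends → [8, 10, 11, 12]
14 → extends → [8, 10, 11, 12, 14]
14 → extends → [8, 10, 11, 12, 14, 14]
17 → extends → [8, 10, 11, 12, 14, 14, 17]
20 → extends → [8, 10, 11, 12, 14, 14, 17, 20]
29 → extends → [8, 10, 11, 12, 14, 14, 17, 20, 29]
44 → extends → [8, 10, 11, 12, 14, 14, 17, 20, 29, 44]
37 → replaces 44 → [8, 10, 11, 12, 14, 14, 17, 20, 29, 37]
23 → replaces 29 → [8, 10, 11, 12, 14, 14, 17, 20, 23, 37]
5 → replaces 8 → [5, 10, 11, 12, 14, 14, 17, 20, 23, 37]
48 → extends → [5, 10, 11, 12, 14, 14, 17, 20, 23, 37, 48]
26 → replaces 37 → [5, 10, 11, 12, 14, 14, 17, 20, 23, 26, 48]
6 → replaces 10 → [5, 6, 11, 12, 14, 14, 17, 20, 23, 26, 48]
Eleven tails, so the longest non-decreasing subsequence has length 11 (e.g. 8, 10, 11, 12, 14, 14, 17, 20, 29, 44, 48).

11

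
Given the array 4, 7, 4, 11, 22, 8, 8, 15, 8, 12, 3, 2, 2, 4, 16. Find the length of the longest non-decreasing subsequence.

Track the smallest tail for each achievable length (allowing ties):
4 → extends → [4]
7 → extends → [4, 7]
4 → replaces 7 → [4, 4]
11 → extends → [4, 4, 11]
22 → extends → [4, 4, 11, 22]
8 → replaces 11 → [4, 4, 8, 22]
8 → replaces 22 → [4, 4, 8, 8]
15 → extends → [4, 4, 8, 8, 15]
8 → replaces 15 → [4, 4, 8, 8, 8]
12 → extends → [4, 4, 8, 8, 8, 12]
3 → replaces 4 → [3, 4, 8, 8, 8, 12]
2 → replaces 3 → [2, 4, 8, 8, 8, 12]
2 → replaces 4 → [2, 2, 8, 8, 8, 12]
4 → replaces 8 → [2, 2, 4, 8, 8, 12]
16 → extends → [2, 2, 4, 8, 8, 12, 16]
Seven tails, so the longest non-decreasing subsequence has length 7 (e.g. 4, 7, 8, 8, 8, 12, 16).

7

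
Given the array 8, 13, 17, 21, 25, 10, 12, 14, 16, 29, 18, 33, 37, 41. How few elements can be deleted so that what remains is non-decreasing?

5

Fewest deletions = n − (longest non-decreasing subsequence).
Patience tails:
8 → extends → [8]
13 → extends → [8, 13]
17 → extends → [8, 13, 17]
21 → extends → [8, 13, 17, 21]
25 → extends → [8, 13, 17, 21, 25]
10 → replaces 13 → [8, 10, 17, 21, 25]
12 → replaces 17 → [8, 10, 12, 21, 25]
14 → replaces 21 → [8, 10, 12, 14, 25]
16 → replaces 25 → [8, 10, 12, 14, 16]
29 → extends → [8, 10, 12, 14, 16, 29]
18 → replaces 29 → [8, 10, 12, 14, 16, 18]
33 → extends → [8, 10, 12, 14, 16, 18, 33]
37 → extends → [8, 10, 12, 14, 16, 18, 33, 37]
41 → extends → [8, 10, 12, 14, 16, 18, 33, 37, 41]
Longest non-decreasing subsequence has length 9, so deletions = 14 − 9 = 5.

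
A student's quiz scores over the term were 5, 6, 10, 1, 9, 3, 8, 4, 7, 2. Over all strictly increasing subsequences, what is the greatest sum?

Let S[i] be the best sum of a strictly increasing subsequence ending at i:
i:      1  2  3  4  5  6  7  8  9 10
a[i]:   5  6 10  1  9  3  8  4  7  2
S:      5 11 21  1 20  4 19  8 18  3
Maximum is 21 (e.g. 5 + 6 + 10).

21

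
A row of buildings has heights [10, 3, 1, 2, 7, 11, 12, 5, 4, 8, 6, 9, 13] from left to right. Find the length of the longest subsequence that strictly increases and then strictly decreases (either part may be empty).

inc[i] = longest strictly increasing subsequence ending at i; dec[i] = longest strictly decreasing subsequence starting at i:
i:      1  2  3  4  5  6  7  8  9 10 11 12 13
a[i]:  10  3  1  2  7 11 12  5  4  8  6  9 13
inc:    1  1  1  2  3  4  5  3  3  4  4  5  6
dec:    4  2  1  1  3  3  3  2  1  2  1  1  1
Best peak at i=7 (value 12): inc=5, dec=3, length 5+3−1 = 7.

7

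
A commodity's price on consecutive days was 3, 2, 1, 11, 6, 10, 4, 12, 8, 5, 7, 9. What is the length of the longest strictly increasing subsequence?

5

Track the smallest tail for each achievable length (strict):
3 → extends → [3]
2 → replaces 3 → [2]
1 → replaces 2 → [1]
11 → extends → [1, 11]
6 → replaces 11 → [1, 6]
10 → extends → [1, 6, 10]
4 → replaces 6 → [1, 4, 10]
12 → extends → [1, 4, 10, 12]
8 → replaces 10 → [1, 4, 8, 12]
5 → replaces 8 → [1, 4, 5, 12]
7 → replaces 12 → [1, 4, 5, 7]
9 → extends → [1, 4, 5, 7, 9]
Five tails, so the longest strictly increasing subsequence has length 5 (e.g. 3, 4, 5, 7, 9).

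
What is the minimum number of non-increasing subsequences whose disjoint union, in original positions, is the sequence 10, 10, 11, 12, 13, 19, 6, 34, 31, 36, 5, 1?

The minimum number of non-increasing subsequences covering a sequence equals the length of its longest strictly increasing subsequence.
LIS length is 7 (e.g. 10, 11, 12, 13, 19, 34, 36), so 7 piles are needed.

7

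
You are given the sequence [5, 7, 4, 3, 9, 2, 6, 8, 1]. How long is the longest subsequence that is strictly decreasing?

5

Let dp[i] be the longest strictly decreasing subsequence ending at i:
i:     1 2 3 4 5 6 7 8 9
a[i]:  5 7 4 3 9 2 6 8 1
dp:    1 1 2 3 1 4 2 2 5
Maximum is 5.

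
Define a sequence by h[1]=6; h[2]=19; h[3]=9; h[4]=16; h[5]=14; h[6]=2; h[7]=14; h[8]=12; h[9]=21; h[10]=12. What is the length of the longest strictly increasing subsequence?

Track the smallest tail for each achievable length (strict):
6 → extends → [6]
19 → extends → [6, 19]
9 → replaces 19 → [6, 9]
16 → extends → [6, 9, 16]
14 → replaces 16 → [6, 9, 14]
2 → replaces 6 → [2, 9, 14]
14 → already a tail → [2, 9, 14]
12 → replaces 14 → [2, 9, 12]
21 → extends → [2, 9, 12, 21]
12 → already a tail → [2, 9, 12, 21]
Four tails, so the longest strictly increasing subsequence has length 4 (e.g. 6, 9, 16, 21).

4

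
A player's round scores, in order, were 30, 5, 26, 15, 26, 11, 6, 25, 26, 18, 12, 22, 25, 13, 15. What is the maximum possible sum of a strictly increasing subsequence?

Let S[i] be the best sum of a strictly increasing subsequence ending at i:
i:      1  2  3  4  5  6  7  8  9 10 11 12 13 14 15
a[i]:  30  5 26 15 26 11  6 25 26 18 12 22 25 13 15
S:     30  5 31 20 46 16 11 45 71 38 28 60 85 41 56
Maximum is 85 (e.g. 5 + 15 + 18 + 22 + 25).

85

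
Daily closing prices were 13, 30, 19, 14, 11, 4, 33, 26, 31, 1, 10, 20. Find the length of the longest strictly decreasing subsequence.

Let dp[i] be the longest strictly decreasing subsequence ending at i:
i:      1  2  3  4  5  6  7  8  9 10 11 12
a[i]:  13 30 19 14 11  4 33 26 31  1 10 20
dp:     1  1  2  3  4  5  1  2  2  6  5  3
Maximum is 6.

6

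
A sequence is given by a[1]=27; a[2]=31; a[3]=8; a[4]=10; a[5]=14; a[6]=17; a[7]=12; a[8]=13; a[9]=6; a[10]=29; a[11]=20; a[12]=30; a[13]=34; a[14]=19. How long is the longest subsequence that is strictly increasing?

7

Track the smallest tail for each achievable length (strict):
27 → extends → [27]
31 → extends → [27, 31]
8 → replaces 27 → [8, 31]
10 → replaces 31 → [8, 10]
14 → extends → [8, 10, 14]
17 → extends → [8, 10, 14, 17]
12 → replaces 14 → [8, 10, 12, 17]
13 → replaces 17 → [8, 10, 12, 13]
6 → replaces 8 → [6, 10, 12, 13]
29 → extends → [6, 10, 12, 13, 29]
20 → replaces 29 → [6, 10, 12, 13, 20]
30 → extends → [6, 10, 12, 13, 20, 30]
34 → extends → [6, 10, 12, 13, 20, 30, 34]
19 → replaces 20 → [6, 10, 12, 13, 19, 30, 34]
Seven tails, so the longest strictly increasing subsequence has length 7 (e.g. 8, 10, 14, 17, 29, 30, 34).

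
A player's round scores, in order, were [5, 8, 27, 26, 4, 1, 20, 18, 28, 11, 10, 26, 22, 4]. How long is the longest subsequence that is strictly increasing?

4

Track the smallest tail for each achievable length (strict):
5 → extends → [5]
8 → extends → [5, 8]
27 → extends → [5, 8, 27]
26 → replaces 27 → [5, 8, 26]
4 → replaces 5 → [4, 8, 26]
1 → replaces 4 → [1, 8, 26]
20 → replaces 26 → [1, 8, 20]
18 → replaces 20 → [1, 8, 18]
28 → extends → [1, 8, 18, 28]
11 → replaces 18 → [1, 8, 11, 28]
10 → replaces 11 → [1, 8, 10, 28]
26 → replaces 28 → [1, 8, 10, 26]
22 → replaces 26 → [1, 8, 10, 22]
4 → replaces 8 → [1, 4, 10, 22]
Four tails, so the longest strictly increasing subsequence has length 4 (e.g. 5, 8, 27, 28).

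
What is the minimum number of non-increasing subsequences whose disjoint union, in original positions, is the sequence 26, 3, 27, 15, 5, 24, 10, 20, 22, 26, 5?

6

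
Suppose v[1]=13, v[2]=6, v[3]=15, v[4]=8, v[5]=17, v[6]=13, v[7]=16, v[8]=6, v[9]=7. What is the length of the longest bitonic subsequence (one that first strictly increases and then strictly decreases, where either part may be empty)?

5

inc[i] = longest strictly increasing subsequence ending at i; dec[i] = longest strictly decreasing subsequence starting at i:
i:      1  2  3  4  5  6  7  8  9
v[i]:  13  6 15  8 17 13 16  6  7
inc:    1  1  2  2  3  3  4  1  2
dec:    3  1  3  2  3  2  2  1  1
Best peak at i=5 (value 17): inc=3, dec=3, length 3+3−1 = 5.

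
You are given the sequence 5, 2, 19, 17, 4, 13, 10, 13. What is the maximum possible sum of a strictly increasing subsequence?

29

Let S[i] be the best sum of a strictly increasing subsequence ending at i:
i:      1  2  3  4  5  6  7  8
a[i]:   5  2 19 17  4 13 10 13
S:      5  2 24 22  6 19 16 29
Maximum is 29 (e.g. 2 + 4 + 10 + 13).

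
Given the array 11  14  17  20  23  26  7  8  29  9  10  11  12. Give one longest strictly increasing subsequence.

Patience tails give the LIS length; then backtrack through the dp parents:
11 → extends → [11]
14 → extends → [11, 14]
17 → extends → [11, 14, 17]
20 → extends → [11, 14, 17, 20]
23 → extends → [11, 14, 17, 20, 23]
26 → extends → [11, 14, 17, 20, 23, 26]
7 → replaces 11 → [7, 14, 17, 20, 23, 26]
8 → replaces 14 → [7, 8, 17, 20, 23, 26]
29 → extends → [7, 8, 17, 20, 23, 26, 29]
9 → replaces 17 → [7, 8, 9, 20, 23, 26, 29]
10 → replaces 20 → [7, 8, 9, 10, 23, 26, 29]
11 → replaces 23 → [7, 8, 9, 10, 11, 26, 29]
12 → replaces 26 → [7, 8, 9, 10, 11, 12, 29]
Length 7; one witness is 11, 14, 17, 20, 23, 26, 29.

11, 14, 17, 20, 23, 26, 29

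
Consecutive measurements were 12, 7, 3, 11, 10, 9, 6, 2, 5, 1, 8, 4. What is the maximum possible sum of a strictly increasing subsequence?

18

Let S[i] be the best sum of a strictly increasing subsequence ending at i:
i:      1  2  3  4  5  6  7  8  9 10 11 12
a[i]:  12  7  3 11 10  9  6  2  5  1  8  4
S:     12  7  3 18 17 16  9  2  8  1 17  7
Maximum is 18 (e.g. 7 + 11).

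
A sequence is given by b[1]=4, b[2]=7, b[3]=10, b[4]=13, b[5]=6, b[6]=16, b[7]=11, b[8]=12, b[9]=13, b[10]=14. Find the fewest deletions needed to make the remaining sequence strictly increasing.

Fewest deletions = n − (longest strictly increasing subsequence).
Patience tails:
4 → extends → [4]
7 → extends → [4, 7]
10 → extends → [4, 7, 10]
13 → extends → [4, 7, 10, 13]
6 → replaces 7 → [4, 6, 10, 13]
16 → extends → [4, 6, 10, 13, 16]
11 → replaces 13 → [4, 6, 10, 11, 16]
12 → replaces 16 → [4, 6, 10, 11, 12]
13 → extends → [4, 6, 10, 11, 12, 13]
14 → extends → [4, 6, 10, 11, 12, 13, 14]
Longest strictly increasing subsequence has length 7, so deletions = 10 − 7 = 3.

3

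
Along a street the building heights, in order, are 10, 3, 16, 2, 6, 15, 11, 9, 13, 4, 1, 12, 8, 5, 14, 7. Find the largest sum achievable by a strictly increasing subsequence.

48

Let S[i] be the best sum of a strictly increasing subsequence ending at i:
i:      1  2  3  4  5  6  7  8  9 10 11 12 13 14 15 16
a[i]:  10  3 16  2  6 15 11  9 13  4  1 12  8  5 14  7
S:     10  3 26  2  9 25 21 18 34  7  1 33 17 12 48 19
Maximum is 48 (e.g. 10 + 11 + 13 + 14).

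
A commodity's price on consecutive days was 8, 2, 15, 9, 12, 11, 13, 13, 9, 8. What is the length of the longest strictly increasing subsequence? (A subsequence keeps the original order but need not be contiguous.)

Track the smallest tail for each achievable length (strict):
8 → extends → [8]
2 → replaces 8 → [2]
15 → extends → [2, 15]
9 → replaces 15 → [2, 9]
12 → extends → [2, 9, 12]
11 → replaces 12 → [2, 9, 11]
13 → extends → [2, 9, 11, 13]
13 → already a tail → [2, 9, 11, 13]
9 → already a tail → [2, 9, 11, 13]
8 → replaces 9 → [2, 8, 11, 13]
Four tails, so the longest strictly increasing subsequence has length 4 (e.g. 8, 9, 12, 13).

4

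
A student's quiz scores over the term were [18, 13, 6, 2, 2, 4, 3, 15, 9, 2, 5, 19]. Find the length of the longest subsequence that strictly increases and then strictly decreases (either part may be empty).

inc[i] = longest strictly increasing subsequence ending at i; dec[i] = longest strictly decreasing subsequence starting at i:
i:      1  2  3  4  5  6  7  8  9 10 11 12
a[i]:  18 13  6  2  2  4  3 15  9  2  5 19
inc:    1  1  1  1  1  2  2  3  3  1  3  4
dec:    6  5  4  1  1  3  2  3  2  1  1  1
Best peak at i=1 (value 18): inc=1, dec=6, length 1+6−1 = 6.

6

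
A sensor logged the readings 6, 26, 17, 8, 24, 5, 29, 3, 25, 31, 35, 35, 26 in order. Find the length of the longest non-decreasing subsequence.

Let dp[i] be the length of the longest such subsequence ending at index i:
i:      1  2  3  4  5  6  7  8  9 10 11 12 13
a[i]:   6 26 17  8 24  5 29  3 25 31 35 35 26
dp:     1  2  2  2  3  1  4  1  4  5  6  7  5
Maximum dp value is 7.

7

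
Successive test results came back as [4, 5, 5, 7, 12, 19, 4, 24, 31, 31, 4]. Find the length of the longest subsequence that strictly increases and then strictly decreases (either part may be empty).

8

inc[i] = longest strictly increasing subsequence ending at i; dec[i] = longest strictly decreasing subsequence starting at i:
i:      1  2  3  4  5  6  7  8  9 10 11
a[i]:   4  5  5  7 12 19  4 24 31 31  4
inc:    1  2  2  3  4  5  1  6  7  7  1
dec:    1  2  2  2  2  2  1  2  2  2  1
Best peak at i=9 (value 31): inc=7, dec=2, length 7+2−1 = 8.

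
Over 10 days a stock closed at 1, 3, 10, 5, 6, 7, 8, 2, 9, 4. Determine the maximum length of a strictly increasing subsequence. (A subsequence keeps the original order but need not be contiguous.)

Track the smallest tail for each achievable length (strict):
1 → extends → [1]
3 → extends → [1, 3]
10 → extends → [1, 3, 10]
5 → replaces 10 → [1, 3, 5]
6 → extends → [1, 3, 5, 6]
7 → extends → [1, 3, 5, 6, 7]
8 → extends → [1, 3, 5, 6, 7, 8]
2 → replaces 3 → [1, 2, 5, 6, 7, 8]
9 → extends → [1, 2, 5, 6, 7, 8, 9]
4 → replaces 5 → [1, 2, 4, 6, 7, 8, 9]
Seven tails, so the longest strictly increasing subsequence has length 7 (e.g. 1, 3, 5, 6, 7, 8, 9).

7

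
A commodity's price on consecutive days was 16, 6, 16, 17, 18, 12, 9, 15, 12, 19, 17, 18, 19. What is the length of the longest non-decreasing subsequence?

Let dp[i] be the length of the longest such subsequence ending at index i:
i:      1  2  3  4  5  6  7  8  9 10 11 12 13
a[i]:  16  6 16 17 18 12  9 15 12 19 17 18 19
dp:     1  1  2  3  4  2  2  3  3  5  4  5  6
Maximum dp value is 6.

6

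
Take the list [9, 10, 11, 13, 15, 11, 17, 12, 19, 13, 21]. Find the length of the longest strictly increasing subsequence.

8

Track the smallest tail for each achievable length (strict):
9 → extends → [9]
10 → extends → [9, 10]
11 → extends → [9, 10, 11]
13 → extends → [9, 10, 11, 13]
15 → extends → [9, 10, 11, 13, 15]
11 → already a tail → [9, 10, 11, 13, 15]
17 → extends → [9, 10, 11, 13, 15, 17]
12 → replaces 13 → [9, 10, 11, 12, 15, 17]
19 → extends → [9, 10, 11, 12, 15, 17, 19]
13 → replaces 15 → [9, 10, 11, 12, 13, 17, 19]
21 → extends → [9, 10, 11, 12, 13, 17, 19, 21]
Eight tails, so the longest strictly increasing subsequence has length 8 (e.g. 9, 10, 11, 13, 15, 17, 19, 21).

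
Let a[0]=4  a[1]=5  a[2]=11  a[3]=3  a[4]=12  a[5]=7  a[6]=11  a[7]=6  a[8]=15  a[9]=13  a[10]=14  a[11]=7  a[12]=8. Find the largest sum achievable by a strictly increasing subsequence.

59

Let S[i] be the best sum of a strictly increasing subsequence ending at i:
i:      0  1  2  3  4  5  6  7  8  9 10 11 12
a[i]:   4  5 11  3 12  7 11  6 15 13 14  7  8
S:      4  9 20  3 32 16 27 15 47 45 59 22 30
Maximum is 59 (e.g. 4 + 5 + 11 + 12 + 13 + 14).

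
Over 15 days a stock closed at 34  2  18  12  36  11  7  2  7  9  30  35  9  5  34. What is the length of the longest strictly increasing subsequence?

5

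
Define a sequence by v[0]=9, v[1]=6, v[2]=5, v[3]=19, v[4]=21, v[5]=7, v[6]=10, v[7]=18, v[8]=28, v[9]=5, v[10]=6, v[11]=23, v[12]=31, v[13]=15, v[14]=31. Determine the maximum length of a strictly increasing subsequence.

6

Let dp[i] be the length of the longest such subsequence ending at index i:
i:      0  1  2  3  4  5  6  7  8  9 10 11 12 13 14
v[i]:   9  6  5 19 21  7 10 18 28  5  6 23 31 15 31
dp:     1  1  1  2  3  2  3  4  5  1  2  5  6  4  6
Maximum dp value is 6.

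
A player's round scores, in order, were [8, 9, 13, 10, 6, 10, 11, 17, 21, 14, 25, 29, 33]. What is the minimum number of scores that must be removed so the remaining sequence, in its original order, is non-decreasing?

3

Fewest deletions = n − (longest non-decreasing subsequence).
i:      1  2  3  4  5  6  7  8  9 10 11 12 13
a[i]:   8  9 13 10  6 10 11 17 21 14 25 29 33
dp:     1  2  3  3  1  4  5  6  7  6  8  9 10
max dp = 10, so deletions = 13 − 10 = 3.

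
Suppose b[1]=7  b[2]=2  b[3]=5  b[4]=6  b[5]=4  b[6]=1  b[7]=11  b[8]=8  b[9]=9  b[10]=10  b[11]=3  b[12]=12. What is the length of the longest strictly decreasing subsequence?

4

Let dp[i] be the longest strictly decreasing subsequence ending at i:
i:      1  2  3  4  5  6  7  8  9 10 11 12
b[i]:   7  2  5  6  4  1 11  8  9 10  3 12
dp:     1  2  2  2  3  4  1  2  2  2  4  1
Maximum is 4.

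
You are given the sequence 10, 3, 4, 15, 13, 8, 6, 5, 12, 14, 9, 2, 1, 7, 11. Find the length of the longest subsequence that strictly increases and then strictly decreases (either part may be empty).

9

inc[i] = longest strictly increasing subsequence ending at i; dec[i] = longest strictly decreasing subsequence starting at i:
i:      1  2  3  4  5  6  7  8  9 10 11 12 13 14 15
a[i]:  10  3  4 15 13  8  6  5 12 14  9  2  1  7 11
inc:    1  1  2  3  3  3  3  3  4  5  4  1  1  4  5
dec:    6  3  3  7  6  5  4  3  4  4  3  2  1  1  1
Best peak at i=4 (value 15): inc=3, dec=7, length 3+7−1 = 9.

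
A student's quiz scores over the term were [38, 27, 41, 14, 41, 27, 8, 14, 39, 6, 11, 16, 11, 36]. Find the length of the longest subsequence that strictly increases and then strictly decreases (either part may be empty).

5

inc[i] = longest strictly increasing subsequence ending at i; dec[i] = longest strictly decreasing subsequence starting at i:
i:      1  2  3  4  5  6  7  8  9 10 11 12 13 14
a[i]:  38 27 41 14 41 27  8 14 39  6 11 16 11 36
inc:    1  1  2  1  2  2  1  2  3  1  2  3  2  4
dec:    5  4  4  3  4  3  2  2  3  1  1  2  1  1
Best peak at i=1 (value 38): inc=1, dec=5, length 1+5−1 = 5.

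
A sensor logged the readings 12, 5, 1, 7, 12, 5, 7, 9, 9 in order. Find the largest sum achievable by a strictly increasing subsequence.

24

Let S[i] be the best sum of a strictly increasing subsequence ending at i:
i:      1  2  3  4  5  6  7  8  9
a[i]:  12  5  1  7 12  5  7  9  9
S:     12  5  1 12 24  6 13 22 22
Maximum is 24 (e.g. 5 + 7 + 12).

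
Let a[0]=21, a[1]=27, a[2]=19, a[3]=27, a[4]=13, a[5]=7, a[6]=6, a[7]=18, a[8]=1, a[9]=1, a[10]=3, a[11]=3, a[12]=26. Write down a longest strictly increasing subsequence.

Patience tails give the LIS length; then backtrack through the dp parents:
21 → extends → [21]
27 → extends → [21, 27]
19 → replaces 21 → [19, 27]
27 → already a tail → [19, 27]
13 → replaces 19 → [13, 27]
7 → replaces 13 → [7, 27]
6 → replaces 7 → [6, 27]
18 → replaces 27 → [6, 18]
1 → replaces 6 → [1, 18]
1 → already a tail → [1, 18]
3 → replaces 18 → [1, 3]
3 → already a tail → [1, 3]
26 → extends → [1, 3, 26]
Length 3; one witness is 13, 18, 26.

13, 18, 26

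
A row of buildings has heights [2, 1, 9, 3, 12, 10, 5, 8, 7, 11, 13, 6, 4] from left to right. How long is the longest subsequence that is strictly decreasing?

Negate each value so 'decreasing' becomes 'increasing', then run patience tails on the negated sequence:
-2 → extends → [-2]
-1 → extends → [-2, -1]
-9 → replaces -2 → [-9, -1]
-3 → replaces -1 → [-9, -3]
-12 → replaces -9 → [-12, -3]
-10 → replaces -3 → [-12, -10]
-5 → extends → [-12, -10, -5]
-8 → replaces -5 → [-12, -10, -8]
-7 → extends → [-12, -10, -8, -7]
-11 → replaces -10 → [-12, -11, -8, -7]
-13 → replaces -12 → [-13, -11, -8, -7]
-6 → extends → [-13, -11, -8, -7, -6]
-4 → extends → [-13, -11, -8, -7, -6, -4]
Six tails, so the longest strictly decreasing subsequence of the original has length 6.

6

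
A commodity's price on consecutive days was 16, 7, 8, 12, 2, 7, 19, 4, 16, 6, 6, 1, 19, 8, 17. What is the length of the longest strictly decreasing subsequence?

5

Let dp[i] be the longest strictly decreasing subsequence ending at i:
i:      1  2  3  4  5  6  7  8  9 10 11 12 13 14 15
a[i]:  16  7  8 12  2  7 19  4 16  6  6  1 19  8 17
dp:     1  2  2  2  3  3  1  4  2  4  4  5  1  3  2
Maximum is 5.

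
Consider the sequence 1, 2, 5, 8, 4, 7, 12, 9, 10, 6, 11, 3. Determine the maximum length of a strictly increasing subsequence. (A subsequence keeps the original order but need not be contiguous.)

Let dp[i] be the length of the longest such subsequence ending at index i:
i:      1  2  3  4  5  6  7  8  9 10 11 12
a[i]:   1  2  5  8  4  7 12  9 10  6 11  3
dp:     1  2  3  4  3  4  5  5  6  4  7  3
Maximum dp value is 7.

7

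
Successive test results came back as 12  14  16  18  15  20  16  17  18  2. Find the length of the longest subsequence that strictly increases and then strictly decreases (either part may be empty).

7

inc[i] = longest strictly increasing subsequence ending at i; dec[i] = longest strictly decreasing subsequence starting at i:
i:      1  2  3  4  5  6  7  8  9 10
a[i]:  12 14 16 18 15 20 16 17 18  2
inc:    1  2  3  4  3  5  4  5  6  1
dec:    2  2  3  3  2  3  2  2  2  1
Best peak at i=6 (value 20): inc=5, dec=3, length 5+3−1 = 7.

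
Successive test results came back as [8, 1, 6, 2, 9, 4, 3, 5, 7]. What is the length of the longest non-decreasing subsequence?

5

Let dp[i] be the length of the longest such subsequence ending at index i:
i:     1 2 3 4 5 6 7 8 9
a[i]:  8 1 6 2 9 4 3 5 7
dp:    1 1 2 2 3 3 3 4 5
Maximum dp value is 5.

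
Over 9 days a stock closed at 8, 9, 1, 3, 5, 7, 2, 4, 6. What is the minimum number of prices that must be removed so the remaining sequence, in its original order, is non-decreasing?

Fewest deletions = n − (longest non-decreasing subsequence).
i:     1 2 3 4 5 6 7 8 9
a[i]:  8 9 1 3 5 7 2 4 6
dp:    1 2 1 2 3 4 2 3 4
max dp = 4, so deletions = 9 − 4 = 5.

5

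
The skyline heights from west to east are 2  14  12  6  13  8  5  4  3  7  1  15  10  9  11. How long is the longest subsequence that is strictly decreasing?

7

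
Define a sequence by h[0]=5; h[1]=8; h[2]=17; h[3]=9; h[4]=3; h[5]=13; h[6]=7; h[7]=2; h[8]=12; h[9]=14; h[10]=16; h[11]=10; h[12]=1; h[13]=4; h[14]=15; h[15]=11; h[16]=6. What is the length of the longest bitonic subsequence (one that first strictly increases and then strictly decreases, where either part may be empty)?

9

inc[i] = longest strictly increasing subsequence ending at i; dec[i] = longest strictly decreasing subsequence starting at i:
i:      0  1  2  3  4  5  6  7  8  9 10 11 12 13 14 15 16
h[i]:   5  8 17  9  3 13  7  2 12 14 16 10  1  4 15 11  6
inc:    1  2  3  3  1  4  2  1  4  5  6  4  1  2  6  5  3
dec:    4  4  5  4  3  4  3  2  3  3  4  2  1  1  3  2  1
Best peak at i=10 (value 16): inc=6, dec=4, length 6+4−1 = 9.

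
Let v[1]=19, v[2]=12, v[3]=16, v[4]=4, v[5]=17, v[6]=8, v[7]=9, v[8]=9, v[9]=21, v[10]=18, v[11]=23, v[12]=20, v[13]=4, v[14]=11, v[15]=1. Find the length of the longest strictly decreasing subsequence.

5

Let dp[i] be the longest strictly decreasing subsequence ending at i:
i:      1  2  3  4  5  6  7  8  9 10 11 12 13 14 15
v[i]:  19 12 16  4 17  8  9  9 21 18 23 20  4 11  1
dp:     1  2  2  3  2  3  3  3  1  2  1  2  4  3  5
Maximum is 5.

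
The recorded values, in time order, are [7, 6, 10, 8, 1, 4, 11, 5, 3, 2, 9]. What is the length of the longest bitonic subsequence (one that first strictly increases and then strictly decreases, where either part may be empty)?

inc[i] = longest strictly increasing subsequence ending at i; dec[i] = longest strictly decreasing subsequence starting at i:
i:      1  2  3  4  5  6  7  8  9 10 11
a[i]:   7  6 10  8  1  4 11  5  3  2  9
inc:    1  1  2  2  1  2  3  3  2  2  4
dec:    5  4  5  4  1  3  4  3  2  1  1
Best peak at i=3 (value 10): inc=2, dec=5, length 2+5−1 = 6.

6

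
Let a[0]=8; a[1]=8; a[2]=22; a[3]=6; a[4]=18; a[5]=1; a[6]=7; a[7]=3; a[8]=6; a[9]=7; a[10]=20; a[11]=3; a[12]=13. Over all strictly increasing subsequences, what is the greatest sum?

46

Let S[i] be the best sum of a strictly increasing subsequence ending at i:
i:      0  1  2  3  4  5  6  7  8  9 10 11 12
a[i]:   8  8 22  6 18  1  7  3  6  7 20  3 13
S:      8  8 30  6 26  1 13  4 10 17 46  4 30
Maximum is 46 (e.g. 8 + 18 + 20).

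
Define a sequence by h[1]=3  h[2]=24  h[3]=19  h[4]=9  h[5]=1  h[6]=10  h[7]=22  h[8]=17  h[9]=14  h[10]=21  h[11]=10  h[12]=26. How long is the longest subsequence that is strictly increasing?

6

Track the smallest tail for each achievable length (strict):
3 → extends → [3]
24 → extends → [3, 24]
19 → replaces 24 → [3, 19]
9 → replaces 19 → [3, 9]
1 → replaces 3 → [1, 9]
10 → extends → [1, 9, 10]
22 → extends → [1, 9, 10, 22]
17 → replaces 22 → [1, 9, 10, 17]
14 → replaces 17 → [1, 9, 10, 14]
21 → extends → [1, 9, 10, 14, 21]
10 → already a tail → [1, 9, 10, 14, 21]
26 → extends → [1, 9, 10, 14, 21, 26]
Six tails, so the longest strictly increasing subsequence has length 6 (e.g. 3, 9, 10, 17, 21, 26).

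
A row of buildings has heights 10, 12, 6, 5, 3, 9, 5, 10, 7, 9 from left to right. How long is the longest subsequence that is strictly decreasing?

Negate each value so 'decreasing' becomes 'increasing', then run patience tails on the negated sequence:
-10 → extends → [-10]
-12 → replaces -10 → [-12]
-6 → extends → [-12, -6]
-5 → extends → [-12, -6, -5]
-3 → extends → [-12, -6, -5, -3]
-9 → replaces -6 → [-12, -9, -5, -3]
-5 → already a tail → [-12, -9, -5, -3]
-10 → replaces -9 → [-12, -10, -5, -3]
-7 → replaces -5 → [-12, -10, -7, -3]
-9 → replaces -7 → [-12, -10, -9, -3]
Four tails, so the longest strictly decreasing subsequence of the original has length 4.

4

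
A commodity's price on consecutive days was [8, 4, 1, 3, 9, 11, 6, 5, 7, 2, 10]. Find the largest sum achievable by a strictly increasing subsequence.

Let S[i] be the best sum of a strictly increasing subsequence ending at i:
i:      1  2  3  4  5  6  7  8  9 10 11
a[i]:   8  4  1  3  9 11  6  5  7  2 10
S:      8  4  1  4 17 28 10  9 17  3 27
Maximum is 28 (e.g. 8 + 9 + 11).

28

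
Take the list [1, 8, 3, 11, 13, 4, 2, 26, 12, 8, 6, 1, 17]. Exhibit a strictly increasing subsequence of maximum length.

1, 8, 11, 13, 26

Patience tails give the LIS length; then backtrack through the dp parents:
1 → extends → [1]
8 → extends → [1, 8]
3 → replaces 8 → [1, 3]
11 → extends → [1, 3, 11]
13 → extends → [1, 3, 11, 13]
4 → replaces 11 → [1, 3, 4, 13]
2 → replaces 3 → [1, 2, 4, 13]
26 → extends → [1, 2, 4, 13, 26]
12 → replaces 13 → [1, 2, 4, 12, 26]
8 → replaces 12 → [1, 2, 4, 8, 26]
6 → replaces 8 → [1, 2, 4, 6, 26]
1 → already a tail → [1, 2, 4, 6, 26]
17 → replaces 26 → [1, 2, 4, 6, 17]
Length 5; one witness is 1, 8, 11, 13, 26.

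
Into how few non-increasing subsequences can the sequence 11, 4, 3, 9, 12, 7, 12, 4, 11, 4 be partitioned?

3

The minimum number of non-increasing subsequences covering a sequence equals the length of its longest strictly increasing subsequence.
LIS length is 3 (e.g. 4, 9, 12), so 3 piles are needed.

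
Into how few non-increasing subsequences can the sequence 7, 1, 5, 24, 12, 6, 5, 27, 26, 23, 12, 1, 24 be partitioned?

5

Place each on the leftmost legal pile:
7 → new pile 1 (tops now [7])
1 → pile 1 (tops now [1])
5 → new pile 2 (tops now [1, 5])
24 → new pile 3 (tops now [1, 5, 24])
12 → pile 3 (tops now [1, 5, 12])
6 → pile 3 (tops now [1, 5, 6])
5 → pile 2 (tops now [1, 5, 6])
27 → new pile 4 (tops now [1, 5, 6, 27])
26 → pile 4 (tops now [1, 5, 6, 26])
23 → pile 4 (tops now [1, 5, 6, 23])
12 → pile 4 (tops now [1, 5, 6, 12])
1 → pile 1 (tops now [1, 5, 6, 12])
24 → new pile 5 (tops now [1, 5, 6, 12, 24])
Five piles.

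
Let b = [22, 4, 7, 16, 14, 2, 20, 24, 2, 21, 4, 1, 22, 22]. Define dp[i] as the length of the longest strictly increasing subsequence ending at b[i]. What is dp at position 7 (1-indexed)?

4

dp[i] = 1 + max{dp[j] : j<i, b[j]<b[i]} (or 1 if no such j):
i:      1  2  3  4  5  6  7  8  9 10 11 12 13 14
b[i]:  22  4  7 16 14  2 20 24  2 21  4  1 22 22
dp:     1  1  2  3  3  1  4  5  1  5  2  1  6  6
At index 7 the value is 4.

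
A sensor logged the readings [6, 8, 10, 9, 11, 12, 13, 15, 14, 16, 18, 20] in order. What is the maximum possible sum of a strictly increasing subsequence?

129

Let S[i] be the best sum of a strictly increasing subsequence ending at i:
i:       1   2   3   4   5   6   7   8   9  10  11  12
a[i]:    6   8  10   9  11  12  13  15  14  16  18  20
S:       6  14  24  23  35  47  60  75  74  91 109 129
Maximum is 129 (e.g. 6 + 8 + 10 + 11 + 12 + 13 + 15 + 16 + 18 + 20).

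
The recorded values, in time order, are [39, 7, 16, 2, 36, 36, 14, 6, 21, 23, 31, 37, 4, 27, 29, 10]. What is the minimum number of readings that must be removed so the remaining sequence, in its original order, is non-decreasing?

10

Fewest deletions = n − (longest non-decreasing subsequence).
Patience tails:
39 → extends → [39]
7 → replaces 39 → [7]
16 → extends → [7, 16]
2 → replaces 7 → [2, 16]
36 → extends → [2, 16, 36]
36 → extends → [2, 16, 36, 36]
14 → replaces 16 → [2, 14, 36, 36]
6 → replaces 14 → [2, 6, 36, 36]
21 → replaces 36 → [2, 6, 21, 36]
23 → replaces 36 → [2, 6, 21, 23]
31 → extends → [2, 6, 21, 23, 31]
37 → extends → [2, 6, 21, 23, 31, 37]
4 → replaces 6 → [2, 4, 21, 23, 31, 37]
27 → replaces 31 → [2, 4, 21, 23, 27, 37]
29 → replaces 37 → [2, 4, 21, 23, 27, 29]
10 → replaces 21 → [2, 4, 10, 23, 27, 29]
Longest non-decreasing subsequence has length 6, so deletions = 16 − 6 = 10.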